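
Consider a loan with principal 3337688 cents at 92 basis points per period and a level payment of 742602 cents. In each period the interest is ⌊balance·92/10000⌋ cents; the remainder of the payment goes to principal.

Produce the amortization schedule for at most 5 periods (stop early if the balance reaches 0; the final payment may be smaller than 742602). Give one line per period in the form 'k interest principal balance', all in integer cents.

1. interest=⌊3337688·92/10000⌋=30706; principal=742602-30706=711896; balance=3337688-711896=2625792
2. interest=⌊2625792·92/10000⌋=24157; principal=742602-24157=718445; balance=2625792-718445=1907347
3. interest=⌊1907347·92/10000⌋=17547; principal=742602-17547=725055; balance=1907347-725055=1182292
4. interest=⌊1182292·92/10000⌋=10877; principal=742602-10877=731725; balance=1182292-731725=450567
5. interest=⌊450567·92/10000⌋=4145; principal=min(742602-4145,450567)=450567; balance=450567-450567=0

1 30706 711896 2625792
2 24157 718445 1907347
3 17547 725055 1182292
4 10877 731725 450567
5 4145 450567 0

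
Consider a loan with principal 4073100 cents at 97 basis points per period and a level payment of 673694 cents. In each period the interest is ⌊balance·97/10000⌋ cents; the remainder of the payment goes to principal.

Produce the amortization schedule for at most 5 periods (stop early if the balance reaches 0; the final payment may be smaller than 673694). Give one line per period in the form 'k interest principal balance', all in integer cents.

1. interest=⌊4073100·97/10000⌋=39509; principal=673694-39509=634185; balance=4073100-634185=3438915
2. interest=⌊3438915·97/10000⌋=33357; principal=673694-33357=640337; balance=3438915-640337=2798578
3. interest=⌊2798578·97/10000⌋=27146; principal=673694-27146=646548; balance=2798578-646548=2152030
4. interest=⌊2152030·97/10000⌋=20874; principal=673694-20874=652820; balance=2152030-652820=1499210
5. interest=⌊1499210·97/10000⌋=14542; principal=673694-14542=659152; balance=1499210-659152=840058

1 39509 634185 3438915
2 33357 640337 2798578
3 27146 646548 2152030
4 20874 652820 1499210
5 14542 659152 840058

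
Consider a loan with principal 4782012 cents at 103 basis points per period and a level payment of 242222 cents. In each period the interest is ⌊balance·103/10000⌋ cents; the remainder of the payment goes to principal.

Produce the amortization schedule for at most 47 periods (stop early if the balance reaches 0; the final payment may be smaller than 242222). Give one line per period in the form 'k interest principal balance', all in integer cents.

1. interest=⌊4782012·103/10000⌋=49254; principal=242222-49254=192968; balance=4782012-192968=4589044
2. interest=⌊4589044·103/10000⌋=47267; principal=242222-47267=194955; balance=4589044-194955=4394089
3. interest=⌊4394089·103/10000⌋=45259; principal=242222-45259=196963; balance=4394089-196963=4197126
4. interest=⌊4197126·103/10000⌋=43230; principal=242222-43230=198992; balance=4197126-198992=3998134
5. interest=⌊3998134·103/10000⌋=41180; principal=242222-41180=201042; balance=3998134-201042=3797092
6. interest=⌊3797092·103/10000⌋=39110; principal=242222-39110=203112; balance=3797092-203112=3593980
7. interest=⌊3593980·103/10000⌋=37017; principal=242222-37017=205205; balance=3593980-205205=3388775
8. interest=⌊3388775·103/10000⌋=34904; principal=242222-34904=207318; balance=3388775-207318=3181457
9. interest=⌊3181457·103/10000⌋=32769; principal=242222-32769=209453; balance=3181457-209453=2972004
10. interest=⌊2972004·103/10000⌋=30611; principal=242222-30611=211611; balance=2972004-211611=2760393
11. interest=⌊2760393·103/10000⌋=28432; principal=242222-28432=213790; balance=2760393-213790=2546603
12. interest=⌊2546603·103/10000⌋=26230; principal=242222-26230=215992; balance=2546603-215992=2330611
13. interest=⌊2330611·103/10000⌋=24005; principal=242222-24005=218217; balance=2330611-218217=2112394
14. interest=⌊2112394·103/10000⌋=21757; principal=242222-21757=220465; balance=2112394-220465=1891929
15. interest=⌊1891929·103/10000⌋=19486; principal=242222-19486=222736; balance=1891929-222736=1669193
16. interest=⌊1669193·103/10000⌋=17192; principal=242222-17192=225030; balance=1669193-225030=1444163
17. interest=⌊1444163·103/10000⌋=14874; principal=242222-14874=227348; balance=1444163-227348=1216815
18. interest=⌊1216815·103/10000⌋=12533; principal=242222-12533=229689; balance=1216815-229689=987126
19. interest=⌊987126·103/10000⌋=10167; principal=242222-10167=232055; balance=987126-232055=755071
20. interest=⌊755071·103/10000⌋=7777; principal=242222-7777=234445; balance=755071-234445=520626
21. interest=⌊520626·103/10000⌋=5362; principal=242222-5362=236860; balance=520626-236860=283766
22. interest=⌊283766·103/10000⌋=2922; principal=242222-2922=239300; balance=283766-239300=44466
23. interest=⌊44466·103/10000⌋=457; principal=min(242222-457,44466)=44466; balance=44466-44466=0

1 49254 192968 4589044
2 47267 194955 4394089
3 45259 196963 4197126
4 43230 198992 3998134
5 41180 201042 3797092
6 39110 203112 3593980
7 37017 205205 3388775
8 34904 207318 3181457
9 32769 209453 2972004
10 30611 211611 2760393
11 28432 213790 2546603
12 26230 215992 2330611
13 24005 218217 2112394
14 21757 220465 1891929
15 19486 222736 1669193
16 17192 225030 1444163
17 14874 227348 1216815
18 12533 229689 987126
19 10167 232055 755071
20 7777 234445 520626
21 5362 236860 283766
22 2922 239300 44466
23 457 44466 0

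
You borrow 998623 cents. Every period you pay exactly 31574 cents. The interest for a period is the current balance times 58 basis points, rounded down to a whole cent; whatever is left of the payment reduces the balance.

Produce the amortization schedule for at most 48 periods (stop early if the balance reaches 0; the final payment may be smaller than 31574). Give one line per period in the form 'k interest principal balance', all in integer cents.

1. interest=⌊998623·58/10000⌋=5792; principal=31574-5792=25782; balance=998623-25782=972841
2. interest=⌊972841·58/10000⌋=5642; principal=31574-5642=25932; balance=972841-25932=946909
3. interest=⌊946909·58/10000⌋=5492; principal=31574-5492=26082; balance=946909-26082=920827
4. interest=⌊920827·58/10000⌋=5340; principal=31574-5340=26234; balance=920827-26234=894593
5. interest=⌊894593·58/10000⌋=5188; principal=31574-5188=26386; balance=894593-26386=868207
6. interest=⌊868207·58/10000⌋=5035; principal=31574-5035=26539; balance=868207-26539=841668
7. interest=⌊841668·58/10000⌋=4881; principal=31574-4881=26693; balance=841668-26693=814975
8. interest=⌊814975·58/10000⌋=4726; principal=31574-4726=26848; balance=814975-26848=788127
9. interest=⌊788127·58/10000⌋=4571; principal=31574-4571=27003; balance=788127-27003=761124
10. interest=⌊761124·58/10000⌋=4414; principal=31574-4414=27160; balance=761124-27160=733964
11. interest=⌊733964·58/10000⌋=4256; principal=31574-4256=27318; balance=733964-27318=706646
12. interest=⌊706646·58/10000⌋=4098; principal=31574-4098=27476; balance=706646-27476=679170
13. interest=⌊679170·58/10000⌋=3939; principal=31574-3939=27635; balance=679170-27635=651535
14. interest=⌊651535·58/10000⌋=3778; principal=31574-3778=27796; balance=651535-27796=623739
15. interest=⌊623739·58/10000⌋=3617; principal=31574-3617=27957; balance=623739-27957=595782
16. interest=⌊595782·58/10000⌋=3455; principal=31574-3455=28119; balance=595782-28119=567663
17. interest=⌊567663·58/10000⌋=3292; principal=31574-3292=28282; balance=567663-28282=539381
18. interest=⌊539381·58/10000⌋=3128; principal=31574-3128=28446; balance=539381-28446=510935
19. interest=⌊510935·58/10000⌋=2963; principal=31574-2963=28611; balance=510935-28611=482324
20. interest=⌊482324·58/10000⌋=2797; principal=31574-2797=28777; balance=482324-28777=453547
21. interest=⌊453547·58/10000⌋=2630; principal=31574-2630=28944; balance=453547-28944=424603
22. interest=⌊424603·58/10000⌋=2462; principal=31574-2462=29112; balance=424603-29112=395491
23. interest=⌊395491·58/10000⌋=2293; principal=31574-2293=29281; balance=395491-29281=366210
24. interest=⌊366210·58/10000⌋=2124; principal=31574-2124=29450; balance=366210-29450=336760
25. interest=⌊336760·58/10000⌋=1953; principal=31574-1953=29621; balance=336760-29621=307139
26. interest=⌊307139·58/10000⌋=1781; principal=31574-1781=29793; balance=307139-29793=277346
27. interest=⌊277346·58/10000⌋=1608; principal=31574-1608=29966; balance=277346-29966=247380
28. interest=⌊247380·58/10000⌋=1434; principal=31574-1434=30140; balance=247380-30140=217240
29. interest=⌊217240·58/10000⌋=1259; principal=31574-1259=30315; balance=217240-30315=186925
30. interest=⌊186925·58/10000⌋=1084; principal=31574-1084=30490; balance=186925-30490=156435
31. interest=⌊156435·58/10000⌋=907; principal=31574-907=30667; balance=156435-30667=125768
32. interest=⌊125768·58/10000⌋=729; principal=31574-729=30845; balance=125768-30845=94923
33. interest=⌊94923·58/10000⌋=550; principal=31574-550=31024; balance=94923-31024=63899
34. interest=⌊63899·58/10000⌋=370; principal=31574-370=31204; balance=63899-31204=32695
35. interest=⌊32695·58/10000⌋=189; principal=31574-189=31385; balance=32695-31385=1310
36. interest=⌊1310·58/10000⌋=7; principal=min(31574-7,1310)=1310; balance=1310-1310=0

1 5792 25782 972841
2 5642 25932 946909
3 5492 26082 920827
4 5340 26234 894593
5 5188 26386 868207
6 5035 26539 841668
7 4881 26693 814975
8 4726 26848 788127
9 4571 27003 761124
10 4414 27160 733964
11 4256 27318 706646
12 4098 27476 679170
13 3939 27635 651535
14 3778 27796 623739
15 3617 27957 595782
16 3455 28119 567663
17 3292 28282 539381
18 3128 28446 510935
19 2963 28611 482324
20 2797 28777 453547
21 2630 28944 424603
22 2462 29112 395491
23 2293 29281 366210
24 2124 29450 336760
25 1953 29621 307139
26 1781 29793 277346
27 1608 29966 247380
28 1434 30140 217240
29 1259 30315 186925
30 1084 30490 156435
31 907 30667 125768
32 729 30845 94923
33 550 31024 63899
34 370 31204 32695
35 189 31385 1310
36 7 1310 0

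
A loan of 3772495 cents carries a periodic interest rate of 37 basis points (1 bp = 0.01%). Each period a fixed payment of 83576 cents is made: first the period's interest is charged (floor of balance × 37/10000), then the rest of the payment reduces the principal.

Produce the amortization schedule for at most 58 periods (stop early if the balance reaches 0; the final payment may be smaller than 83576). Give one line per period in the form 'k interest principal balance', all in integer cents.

1 13958 69618 3702877
2 13700 69876 3633001
3 13442 70134 3562867
4 13182 70394 3492473
5 12922 70654 3421819
6 12660 70916 3350903
7 12398 71178 3279725
8 12134 71442 3208283
9 11870 71706 3136577
10 11605 71971 3064606
11 11339 72237 2992369
12 11071 72505 2919864
13 10803 72773 2847091
14 10534 73042 2774049
15 10263 73313 2700736
16 9992 73584 2627152
17 9720 73856 2553296
18 9447 74129 2479167
19 9172 74404 2404763
20 8897 74679 2330084
21 8621 74955 2255129
22 8343 75233 2179896
23 8065 75511 2104385
24 7786 75790 2028595
25 7505 76071 1952524
26 7224 76352 1876172
27 6941 76635 1799537
28 6658 76918 1722619
29 6373 77203 1645416
30 6088 77488 1567928
31 5801 77775 1490153
32 5513 78063 1412090
33 5224 78352 1333738
34 4934 78642 1255096
35 4643 78933 1176163
36 4351 79225 1096938
37 4058 79518 1017420
38 3764 79812 937608
39 3469 80107 857501
40 3172 80404 777097
41 2875 80701 696396
42 2576 81000 615396
43 2276 81300 534096
44 1976 81600 452496
45 1674 81902 370594
46 1371 82205 288389
47 1067 82509 205880
48 761 82815 123065
49 455 83121 39944
50 147 39944 0

1. interest=⌊3772495·37/10000⌋=13958; principal=83576-13958=69618; balance=3772495-69618=3702877
2. interest=⌊3702877·37/10000⌋=13700; principal=83576-13700=69876; balance=3702877-69876=3633001
3. interest=⌊3633001·37/10000⌋=13442; principal=83576-13442=70134; balance=3633001-70134=3562867
4. interest=⌊3562867·37/10000⌋=13182; principal=83576-13182=70394; balance=3562867-70394=3492473
5. interest=⌊3492473·37/10000⌋=12922; principal=83576-12922=70654; balance=3492473-70654=3421819
6. interest=⌊3421819·37/10000⌋=12660; principal=83576-12660=70916; balance=3421819-70916=3350903
7. interest=⌊3350903·37/10000⌋=12398; principal=83576-12398=71178; balance=3350903-71178=3279725
8. interest=⌊3279725·37/10000⌋=12134; principal=83576-12134=71442; balance=3279725-71442=3208283
9. interest=⌊3208283·37/10000⌋=11870; principal=83576-11870=71706; balance=3208283-71706=3136577
10. interest=⌊3136577·37/10000⌋=11605; principal=83576-11605=71971; balance=3136577-71971=3064606
11. interest=⌊3064606·37/10000⌋=11339; principal=83576-11339=72237; balance=3064606-72237=2992369
12. interest=⌊2992369·37/10000⌋=11071; principal=83576-11071=72505; balance=2992369-72505=2919864
13. interest=⌊2919864·37/10000⌋=10803; principal=83576-10803=72773; balance=2919864-72773=2847091
14. interest=⌊2847091·37/10000⌋=10534; principal=83576-10534=73042; balance=2847091-73042=2774049
15. interest=⌊2774049·37/10000⌋=10263; principal=83576-10263=73313; balance=2774049-73313=2700736
16. interest=⌊2700736·37/10000⌋=9992; principal=83576-9992=73584; balance=2700736-73584=2627152
17. interest=⌊2627152·37/10000⌋=9720; principal=83576-9720=73856; balance=2627152-73856=2553296
18. interest=⌊2553296·37/10000⌋=9447; principal=83576-9447=74129; balance=2553296-74129=2479167
19. interest=⌊2479167·37/10000⌋=9172; principal=83576-9172=74404; balance=2479167-74404=2404763
20. interest=⌊2404763·37/10000⌋=8897; principal=83576-8897=74679; balance=2404763-74679=2330084
21. interest=⌊2330084·37/10000⌋=8621; principal=83576-8621=74955; balance=2330084-74955=2255129
22. interest=⌊2255129·37/10000⌋=8343; principal=83576-8343=75233; balance=2255129-75233=2179896
23. interest=⌊2179896·37/10000⌋=8065; principal=83576-8065=75511; balance=2179896-75511=2104385
24. interest=⌊2104385·37/10000⌋=7786; principal=83576-7786=75790; balance=2104385-75790=2028595
25. interest=⌊2028595·37/10000⌋=7505; principal=83576-7505=76071; balance=2028595-76071=1952524
26. interest=⌊1952524·37/10000⌋=7224; principal=83576-7224=76352; balance=1952524-76352=1876172
27. interest=⌊1876172·37/10000⌋=6941; principal=83576-6941=76635; balance=1876172-76635=1799537
28. interest=⌊1799537·37/10000⌋=6658; principal=83576-6658=76918; balance=1799537-76918=1722619
29. interest=⌊1722619·37/10000⌋=6373; principal=83576-6373=77203; balance=1722619-77203=1645416
30. interest=⌊1645416·37/10000⌋=6088; principal=83576-6088=77488; balance=1645416-77488=1567928
31. interest=⌊1567928·37/10000⌋=5801; principal=83576-5801=77775; balance=1567928-77775=1490153
32. interest=⌊1490153·37/10000⌋=5513; principal=83576-5513=78063; balance=1490153-78063=1412090
33. interest=⌊1412090·37/10000⌋=5224; principal=83576-5224=78352; balance=1412090-78352=1333738
34. interest=⌊1333738·37/10000⌋=4934; principal=83576-4934=78642; balance=1333738-78642=1255096
35. interest=⌊1255096·37/10000⌋=4643; principal=83576-4643=78933; balance=1255096-78933=1176163
36. interest=⌊1176163·37/10000⌋=4351; principal=83576-4351=79225; balance=1176163-79225=1096938
37. interest=⌊1096938·37/10000⌋=4058; principal=83576-4058=79518; balance=1096938-79518=1017420
38. interest=⌊1017420·37/10000⌋=3764; principal=83576-3764=79812; balance=1017420-79812=937608
39. interest=⌊937608·37/10000⌋=3469; principal=83576-3469=80107; balance=937608-80107=857501
40. interest=⌊857501·37/10000⌋=3172; principal=83576-3172=80404; balance=857501-80404=777097
41. interest=⌊777097·37/10000⌋=2875; principal=83576-2875=80701; balance=777097-80701=696396
42. interest=⌊696396·37/10000⌋=2576; principal=83576-2576=81000; balance=696396-81000=615396
43. interest=⌊615396·37/10000⌋=2276; principal=83576-2276=81300; balance=615396-81300=534096
44. interest=⌊534096·37/10000⌋=1976; principal=83576-1976=81600; balance=534096-81600=452496
45. interest=⌊452496·37/10000⌋=1674; principal=83576-1674=81902; balance=452496-81902=370594
46. interest=⌊370594·37/10000⌋=1371; principal=83576-1371=82205; balance=370594-82205=288389
47. interest=⌊288389·37/10000⌋=1067; principal=83576-1067=82509; balance=288389-82509=205880
48. interest=⌊205880·37/10000⌋=761; principal=83576-761=82815; balance=205880-82815=123065
49. interest=⌊123065·37/10000⌋=455; principal=83576-455=83121; balance=123065-83121=39944
50. interest=⌊39944·37/10000⌋=147; principal=min(83576-147,39944)=39944; balance=39944-39944=0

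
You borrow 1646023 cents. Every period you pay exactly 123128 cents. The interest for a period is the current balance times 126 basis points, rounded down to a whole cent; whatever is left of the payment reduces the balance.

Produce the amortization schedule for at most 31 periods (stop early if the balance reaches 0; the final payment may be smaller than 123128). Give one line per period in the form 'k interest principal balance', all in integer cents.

1. interest=⌊1646023·126/10000⌋=20739; principal=123128-20739=102389; balance=1646023-102389=1543634
2. interest=⌊1543634·126/10000⌋=19449; principal=123128-19449=103679; balance=1543634-103679=1439955
3. interest=⌊1439955·126/10000⌋=18143; principal=123128-18143=104985; balance=1439955-104985=1334970
4. interest=⌊1334970·126/10000⌋=16820; principal=123128-16820=106308; balance=1334970-106308=1228662
5. interest=⌊1228662·126/10000⌋=15481; principal=123128-15481=107647; balance=1228662-107647=1121015
6. interest=⌊1121015·126/10000⌋=14124; principal=123128-14124=109004; balance=1121015-109004=1012011
7. interest=⌊1012011·126/10000⌋=12751; principal=123128-12751=110377; balance=1012011-110377=901634
8. interest=⌊901634·126/10000⌋=11360; principal=123128-11360=111768; balance=901634-111768=789866
9. interest=⌊789866·126/10000⌋=9952; principal=123128-9952=113176; balance=789866-113176=676690
10. interest=⌊676690·126/10000⌋=8526; principal=123128-8526=114602; balance=676690-114602=562088
11. interest=⌊562088·126/10000⌋=7082; principal=123128-7082=116046; balance=562088-116046=446042
12. interest=⌊446042·126/10000⌋=5620; principal=123128-5620=117508; balance=446042-117508=328534
13. interest=⌊328534·126/10000⌋=4139; principal=123128-4139=118989; balance=328534-118989=209545
14. interest=⌊209545·126/10000⌋=2640; principal=123128-2640=120488; balance=209545-120488=89057
15. interest=⌊89057·126/10000⌋=1122; principal=min(123128-1122,89057)=89057; balance=89057-89057=0

1 20739 102389 1543634
2 19449 103679 1439955
3 18143 104985 1334970
4 16820 106308 1228662
5 15481 107647 1121015
6 14124 109004 1012011
7 12751 110377 901634
8 11360 111768 789866
9 9952 113176 676690
10 8526 114602 562088
11 7082 116046 446042
12 5620 117508 328534
13 4139 118989 209545
14 2640 120488 89057
15 1122 89057 0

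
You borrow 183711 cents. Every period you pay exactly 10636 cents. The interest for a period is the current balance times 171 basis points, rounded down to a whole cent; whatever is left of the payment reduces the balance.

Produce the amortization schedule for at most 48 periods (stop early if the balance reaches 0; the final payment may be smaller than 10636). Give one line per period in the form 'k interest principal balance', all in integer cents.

1 3141 7495 176216
2 3013 7623 168593
3 2882 7754 160839
4 2750 7886 152953
5 2615 8021 144932
6 2478 8158 136774
7 2338 8298 128476
8 2196 8440 120036
9 2052 8584 111452
10 1905 8731 102721
11 1756 8880 93841
12 1604 9032 84809
13 1450 9186 75623
14 1293 9343 66280
15 1133 9503 56777
16 970 9666 47111
17 805 9831 37280
18 637 9999 27281
19 466 10170 17111
20 292 10344 6767
21 115 6767 0

1. interest=⌊183711·171/10000⌋=3141; principal=10636-3141=7495; balance=183711-7495=176216
2. interest=⌊176216·171/10000⌋=3013; principal=10636-3013=7623; balance=176216-7623=168593
3. interest=⌊168593·171/10000⌋=2882; principal=10636-2882=7754; balance=168593-7754=160839
4. interest=⌊160839·171/10000⌋=2750; principal=10636-2750=7886; balance=160839-7886=152953
5. interest=⌊152953·171/10000⌋=2615; principal=10636-2615=8021; balance=152953-8021=144932
6. interest=⌊144932·171/10000⌋=2478; principal=10636-2478=8158; balance=144932-8158=136774
7. interest=⌊136774·171/10000⌋=2338; principal=10636-2338=8298; balance=136774-8298=128476
8. interest=⌊128476·171/10000⌋=2196; principal=10636-2196=8440; balance=128476-8440=120036
9. interest=⌊120036·171/10000⌋=2052; principal=10636-2052=8584; balance=120036-8584=111452
10. interest=⌊111452·171/10000⌋=1905; principal=10636-1905=8731; balance=111452-8731=102721
11. interest=⌊102721·171/10000⌋=1756; principal=10636-1756=8880; balance=102721-8880=93841
12. interest=⌊93841·171/10000⌋=1604; principal=10636-1604=9032; balance=93841-9032=84809
13. interest=⌊84809·171/10000⌋=1450; principal=10636-1450=9186; balance=84809-9186=75623
14. interest=⌊75623·171/10000⌋=1293; principal=10636-1293=9343; balance=75623-9343=66280
15. interest=⌊66280·171/10000⌋=1133; principal=10636-1133=9503; balance=66280-9503=56777
16. interest=⌊56777·171/10000⌋=970; principal=10636-970=9666; balance=56777-9666=47111
17. interest=⌊47111·171/10000⌋=805; principal=10636-805=9831; balance=47111-9831=37280
18. interest=⌊37280·171/10000⌋=637; principal=10636-637=9999; balance=37280-9999=27281
19. interest=⌊27281·171/10000⌋=466; principal=10636-466=10170; balance=27281-10170=17111
20. interest=⌊17111·171/10000⌋=292; principal=10636-292=10344; balance=17111-10344=6767
21. interest=⌊6767·171/10000⌋=115; principal=min(10636-115,6767)=6767; balance=6767-6767=0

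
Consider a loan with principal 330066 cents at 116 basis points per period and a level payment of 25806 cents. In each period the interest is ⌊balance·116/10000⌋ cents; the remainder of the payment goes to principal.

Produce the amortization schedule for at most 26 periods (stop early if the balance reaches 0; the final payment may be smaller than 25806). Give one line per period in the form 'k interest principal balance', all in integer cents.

1 3828 21978 308088
2 3573 22233 285855
3 3315 22491 263364
4 3055 22751 240613
5 2791 23015 217598
6 2524 23282 194316
7 2254 23552 170764
8 1980 23826 146938
9 1704 24102 122836
10 1424 24382 98454
11 1142 24664 73790
12 855 24951 48839
13 566 25240 23599
14 273 23599 0

1. interest=⌊330066·116/10000⌋=3828; principal=25806-3828=21978; balance=330066-21978=308088
2. interest=⌊308088·116/10000⌋=3573; principal=25806-3573=22233; balance=308088-22233=285855
3. interest=⌊285855·116/10000⌋=3315; principal=25806-3315=22491; balance=285855-22491=263364
4. interest=⌊263364·116/10000⌋=3055; principal=25806-3055=22751; balance=263364-22751=240613
5. interest=⌊240613·116/10000⌋=2791; principal=25806-2791=23015; balance=240613-23015=217598
6. interest=⌊217598·116/10000⌋=2524; principal=25806-2524=23282; balance=217598-23282=194316
7. interest=⌊194316·116/10000⌋=2254; principal=25806-2254=23552; balance=194316-23552=170764
8. interest=⌊170764·116/10000⌋=1980; principal=25806-1980=23826; balance=170764-23826=146938
9. interest=⌊146938·116/10000⌋=1704; principal=25806-1704=24102; balance=146938-24102=122836
10. interest=⌊122836·116/10000⌋=1424; principal=25806-1424=24382; balance=122836-24382=98454
11. interest=⌊98454·116/10000⌋=1142; principal=25806-1142=24664; balance=98454-24664=73790
12. interest=⌊73790·116/10000⌋=855; principal=25806-855=24951; balance=73790-24951=48839
13. interest=⌊48839·116/10000⌋=566; principal=25806-566=25240; balance=48839-25240=23599
14. interest=⌊23599·116/10000⌋=273; principal=min(25806-273,23599)=23599; balance=23599-23599=0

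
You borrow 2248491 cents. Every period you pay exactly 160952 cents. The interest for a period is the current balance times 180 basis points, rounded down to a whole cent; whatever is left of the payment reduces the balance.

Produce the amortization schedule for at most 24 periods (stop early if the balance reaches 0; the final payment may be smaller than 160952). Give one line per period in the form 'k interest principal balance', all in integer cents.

1 40472 120480 2128011
2 38304 122648 2005363
3 36096 124856 1880507
4 33849 127103 1753404
5 31561 129391 1624013
6 29232 131720 1492293
7 26861 134091 1358202
8 24447 136505 1221697
9 21990 138962 1082735
10 19489 141463 941272
11 16942 144010 797262
12 14350 146602 650660
13 11711 149241 501419
14 9025 151927 349492
15 6290 154662 194830
16 3506 157446 37384
17 672 37384 0

1. interest=⌊2248491·180/10000⌋=40472; principal=160952-40472=120480; balance=2248491-120480=2128011
2. interest=⌊2128011·180/10000⌋=38304; principal=160952-38304=122648; balance=2128011-122648=2005363
3. interest=⌊2005363·180/10000⌋=36096; principal=160952-36096=124856; balance=2005363-124856=1880507
4. interest=⌊1880507·180/10000⌋=33849; principal=160952-33849=127103; balance=1880507-127103=1753404
5. interest=⌊1753404·180/10000⌋=31561; principal=160952-31561=129391; balance=1753404-129391=1624013
6. interest=⌊1624013·180/10000⌋=29232; principal=160952-29232=131720; balance=1624013-131720=1492293
7. interest=⌊1492293·180/10000⌋=26861; principal=160952-26861=134091; balance=1492293-134091=1358202
8. interest=⌊1358202·180/10000⌋=24447; principal=160952-24447=136505; balance=1358202-136505=1221697
9. interest=⌊1221697·180/10000⌋=21990; principal=160952-21990=138962; balance=1221697-138962=1082735
10. interest=⌊1082735·180/10000⌋=19489; principal=160952-19489=141463; balance=1082735-141463=941272
11. interest=⌊941272·180/10000⌋=16942; principal=160952-16942=144010; balance=941272-144010=797262
12. interest=⌊797262·180/10000⌋=14350; principal=160952-14350=146602; balance=797262-146602=650660
13. interest=⌊650660·180/10000⌋=11711; principal=160952-11711=149241; balance=650660-149241=501419
14. interest=⌊501419·180/10000⌋=9025; principal=160952-9025=151927; balance=501419-151927=349492
15. interest=⌊349492·180/10000⌋=6290; principal=160952-6290=154662; balance=349492-154662=194830
16. interest=⌊194830·180/10000⌋=3506; principal=160952-3506=157446; balance=194830-157446=37384
17. interest=⌊37384·180/10000⌋=672; principal=min(160952-672,37384)=37384; balance=37384-37384=0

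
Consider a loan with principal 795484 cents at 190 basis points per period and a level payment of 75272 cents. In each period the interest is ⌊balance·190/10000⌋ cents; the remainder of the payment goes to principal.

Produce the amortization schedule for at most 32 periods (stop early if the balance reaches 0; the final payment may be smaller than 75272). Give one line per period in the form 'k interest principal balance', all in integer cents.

1 15114 60158 735326
2 13971 61301 674025
3 12806 62466 611559
4 11619 63653 547906
5 10410 64862 483044
6 9177 66095 416949
7 7922 67350 349599
8 6642 68630 280969
9 5338 69934 211035
10 4009 71263 139772
11 2655 72617 67155
12 1275 67155 0

1. interest=⌊795484·190/10000⌋=15114; principal=75272-15114=60158; balance=795484-60158=735326
2. interest=⌊735326·190/10000⌋=13971; principal=75272-13971=61301; balance=735326-61301=674025
3. interest=⌊674025·190/10000⌋=12806; principal=75272-12806=62466; balance=674025-62466=611559
4. interest=⌊611559·190/10000⌋=11619; principal=75272-11619=63653; balance=611559-63653=547906
5. interest=⌊547906·190/10000⌋=10410; principal=75272-10410=64862; balance=547906-64862=483044
6. interest=⌊483044·190/10000⌋=9177; principal=75272-9177=66095; balance=483044-66095=416949
7. interest=⌊416949·190/10000⌋=7922; principal=75272-7922=67350; balance=416949-67350=349599
8. interest=⌊349599·190/10000⌋=6642; principal=75272-6642=68630; balance=349599-68630=280969
9. interest=⌊280969·190/10000⌋=5338; principal=75272-5338=69934; balance=280969-69934=211035
10. interest=⌊211035·190/10000⌋=4009; principal=75272-4009=71263; balance=211035-71263=139772
11. interest=⌊139772·190/10000⌋=2655; principal=75272-2655=72617; balance=139772-72617=67155
12. interest=⌊67155·190/10000⌋=1275; principal=min(75272-1275,67155)=67155; balance=67155-67155=0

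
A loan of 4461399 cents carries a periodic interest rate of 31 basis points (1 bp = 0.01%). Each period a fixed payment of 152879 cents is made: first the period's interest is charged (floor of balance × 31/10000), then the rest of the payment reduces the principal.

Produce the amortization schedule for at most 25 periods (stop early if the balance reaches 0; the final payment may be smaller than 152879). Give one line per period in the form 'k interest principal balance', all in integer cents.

1. interest=⌊4461399·31/10000⌋=13830; principal=152879-13830=139049; balance=4461399-139049=4322350
2. interest=⌊4322350·31/10000⌋=13399; principal=152879-13399=139480; balance=4322350-139480=4182870
3. interest=⌊4182870·31/10000⌋=12966; principal=152879-12966=139913; balance=4182870-139913=4042957
4. interest=⌊4042957·31/10000⌋=12533; principal=152879-12533=140346; balance=4042957-140346=3902611
5. interest=⌊3902611·31/10000⌋=12098; principal=152879-12098=140781; balance=3902611-140781=3761830
6. interest=⌊3761830·31/10000⌋=11661; principal=152879-11661=141218; balance=3761830-141218=3620612
7. interest=⌊3620612·31/10000⌋=11223; principal=152879-11223=141656; balance=3620612-141656=3478956
8. interest=⌊3478956·31/10000⌋=10784; principal=152879-10784=142095; balance=3478956-142095=3336861
9. interest=⌊3336861·31/10000⌋=10344; principal=152879-10344=142535; balance=3336861-142535=3194326
10. interest=⌊3194326·31/10000⌋=9902; principal=152879-9902=142977; balance=3194326-142977=3051349
11. interest=⌊3051349·31/10000⌋=9459; principal=152879-9459=143420; balance=3051349-143420=2907929
12. interest=⌊2907929·31/10000⌋=9014; principal=152879-9014=143865; balance=2907929-143865=2764064
13. interest=⌊2764064·31/10000⌋=8568; principal=152879-8568=144311; balance=2764064-144311=2619753
14. interest=⌊2619753·31/10000⌋=8121; principal=152879-8121=144758; balance=2619753-144758=2474995
15. interest=⌊2474995·31/10000⌋=7672; principal=152879-7672=145207; balance=2474995-145207=2329788
16. interest=⌊2329788·31/10000⌋=7222; principal=152879-7222=145657; balance=2329788-145657=2184131
17. interest=⌊2184131·31/10000⌋=6770; principal=152879-6770=146109; balance=2184131-146109=2038022
18. interest=⌊2038022·31/10000⌋=6317; principal=152879-6317=146562; balance=2038022-146562=1891460
19. interest=⌊1891460·31/10000⌋=5863; principal=152879-5863=147016; balance=1891460-147016=1744444
20. interest=⌊1744444·31/10000⌋=5407; principal=152879-5407=147472; balance=1744444-147472=1596972
21. interest=⌊1596972·31/10000⌋=4950; principal=152879-4950=147929; balance=1596972-147929=1449043
22. interest=⌊1449043·31/10000⌋=4492; principal=152879-4492=148387; balance=1449043-148387=1300656
23. interest=⌊1300656·31/10000⌋=4032; principal=152879-4032=148847; balance=1300656-148847=1151809
24. interest=⌊1151809·31/10000⌋=3570; principal=152879-3570=149309; balance=1151809-149309=1002500
25. interest=⌊1002500·31/10000⌋=3107; principal=152879-3107=149772; balance=1002500-149772=852728

1 13830 139049 4322350
2 13399 139480 4182870
3 12966 139913 4042957
4 12533 140346 3902611
5 12098 140781 3761830
6 11661 141218 3620612
7 11223 141656 3478956
8 10784 142095 3336861
9 10344 142535 3194326
10 9902 142977 3051349
11 9459 143420 2907929
12 9014 143865 2764064
13 8568 144311 2619753
14 8121 144758 2474995
15 7672 145207 2329788
16 7222 145657 2184131
17 6770 146109 2038022
18 6317 146562 1891460
19 5863 147016 1744444
20 5407 147472 1596972
21 4950 147929 1449043
22 4492 148387 1300656
23 4032 148847 1151809
24 3570 149309 1002500
25 3107 149772 852728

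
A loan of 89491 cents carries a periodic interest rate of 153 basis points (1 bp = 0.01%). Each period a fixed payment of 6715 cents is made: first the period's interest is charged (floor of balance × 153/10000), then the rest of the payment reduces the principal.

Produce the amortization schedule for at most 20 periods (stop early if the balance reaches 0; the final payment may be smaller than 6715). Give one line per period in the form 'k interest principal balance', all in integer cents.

1 1369 5346 84145
2 1287 5428 78717
3 1204 5511 73206
4 1120 5595 67611
5 1034 5681 61930
6 947 5768 56162
7 859 5856 50306
8 769 5946 44360
9 678 6037 38323
10 586 6129 32194
11 492 6223 25971
12 397 6318 19653
13 300 6415 13238
14 202 6513 6725
15 102 6613 112
16 1 112 0

1. interest=⌊89491·153/10000⌋=1369; principal=6715-1369=5346; balance=89491-5346=84145
2. interest=⌊84145·153/10000⌋=1287; principal=6715-1287=5428; balance=84145-5428=78717
3. interest=⌊78717·153/10000⌋=1204; principal=6715-1204=5511; balance=78717-5511=73206
4. interest=⌊73206·153/10000⌋=1120; principal=6715-1120=5595; balance=73206-5595=67611
5. interest=⌊67611·153/10000⌋=1034; principal=6715-1034=5681; balance=67611-5681=61930
6. interest=⌊61930·153/10000⌋=947; principal=6715-947=5768; balance=61930-5768=56162
7. interest=⌊56162·153/10000⌋=859; principal=6715-859=5856; balance=56162-5856=50306
8. interest=⌊50306·153/10000⌋=769; principal=6715-769=5946; balance=50306-5946=44360
9. interest=⌊44360·153/10000⌋=678; principal=6715-678=6037; balance=44360-6037=38323
10. interest=⌊38323·153/10000⌋=586; principal=6715-586=6129; balance=38323-6129=32194
11. interest=⌊32194·153/10000⌋=492; principal=6715-492=6223; balance=32194-6223=25971
12. interest=⌊25971·153/10000⌋=397; principal=6715-397=6318; balance=25971-6318=19653
13. interest=⌊19653·153/10000⌋=300; principal=6715-300=6415; balance=19653-6415=13238
14. interest=⌊13238·153/10000⌋=202; principal=6715-202=6513; balance=13238-6513=6725
15. interest=⌊6725·153/10000⌋=102; principal=6715-102=6613; balance=6725-6613=112
16. interest=⌊112·153/10000⌋=1; principal=min(6715-1,112)=112; balance=112-112=0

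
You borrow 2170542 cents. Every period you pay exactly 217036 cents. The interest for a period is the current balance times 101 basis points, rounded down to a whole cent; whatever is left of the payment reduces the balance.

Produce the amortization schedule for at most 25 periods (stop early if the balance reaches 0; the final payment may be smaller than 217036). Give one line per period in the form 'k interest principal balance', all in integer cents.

1. interest=⌊2170542·101/10000⌋=21922; principal=217036-21922=195114; balance=2170542-195114=1975428
2. interest=⌊1975428·101/10000⌋=19951; principal=217036-19951=197085; balance=1975428-197085=1778343
3. interest=⌊1778343·101/10000⌋=17961; principal=217036-17961=199075; balance=1778343-199075=1579268
4. interest=⌊1579268·101/10000⌋=15950; principal=217036-15950=201086; balance=1579268-201086=1378182
5. interest=⌊1378182·101/10000⌋=13919; principal=217036-13919=203117; balance=1378182-203117=1175065
6. interest=⌊1175065·101/10000⌋=11868; principal=217036-11868=205168; balance=1175065-205168=969897
7. interest=⌊969897·101/10000⌋=9795; principal=217036-9795=207241; balance=969897-207241=762656
8. interest=⌊762656·101/10000⌋=7702; principal=217036-7702=209334; balance=762656-209334=553322
9. interest=⌊553322·101/10000⌋=5588; principal=217036-5588=211448; balance=553322-211448=341874
10. interest=⌊341874·101/10000⌋=3452; principal=217036-3452=213584; balance=341874-213584=128290
11. interest=⌊128290·101/10000⌋=1295; principal=min(217036-1295,128290)=128290; balance=128290-128290=0

1 21922 195114 1975428
2 19951 197085 1778343
3 17961 199075 1579268
4 15950 201086 1378182
5 13919 203117 1175065
6 11868 205168 969897
7 9795 207241 762656
8 7702 209334 553322
9 5588 211448 341874
10 3452 213584 128290
11 1295 128290 0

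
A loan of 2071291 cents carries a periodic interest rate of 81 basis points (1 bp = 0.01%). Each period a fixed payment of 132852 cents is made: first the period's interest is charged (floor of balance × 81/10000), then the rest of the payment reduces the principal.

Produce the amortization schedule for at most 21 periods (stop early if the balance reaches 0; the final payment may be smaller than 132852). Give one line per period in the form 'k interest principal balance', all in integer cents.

1 16777 116075 1955216
2 15837 117015 1838201
3 14889 117963 1720238
4 13933 118919 1601319
5 12970 119882 1481437
6 11999 120853 1360584
7 11020 121832 1238752
8 10033 122819 1115933
9 9039 123813 992120
10 8036 124816 867304
11 7025 125827 741477
12 6005 126847 614630
13 4978 127874 486756
14 3942 128910 357846
15 2898 129954 227892
16 1845 131007 96885
17 784 96885 0

1. interest=⌊2071291·81/10000⌋=16777; principal=132852-16777=116075; balance=2071291-116075=1955216
2. interest=⌊1955216·81/10000⌋=15837; principal=132852-15837=117015; balance=1955216-117015=1838201
3. interest=⌊1838201·81/10000⌋=14889; principal=132852-14889=117963; balance=1838201-117963=1720238
4. interest=⌊1720238·81/10000⌋=13933; principal=132852-13933=118919; balance=1720238-118919=1601319
5. interest=⌊1601319·81/10000⌋=12970; principal=132852-12970=119882; balance=1601319-119882=1481437
6. interest=⌊1481437·81/10000⌋=11999; principal=132852-11999=120853; balance=1481437-120853=1360584
7. interest=⌊1360584·81/10000⌋=11020; principal=132852-11020=121832; balance=1360584-121832=1238752
8. interest=⌊1238752·81/10000⌋=10033; principal=132852-10033=122819; balance=1238752-122819=1115933
9. interest=⌊1115933·81/10000⌋=9039; principal=132852-9039=123813; balance=1115933-123813=992120
10. interest=⌊992120·81/10000⌋=8036; principal=132852-8036=124816; balance=992120-124816=867304
11. interest=⌊867304·81/10000⌋=7025; principal=132852-7025=125827; balance=867304-125827=741477
12. interest=⌊741477·81/10000⌋=6005; principal=132852-6005=126847; balance=741477-126847=614630
13. interest=⌊614630·81/10000⌋=4978; principal=132852-4978=127874; balance=614630-127874=486756
14. interest=⌊486756·81/10000⌋=3942; principal=132852-3942=128910; balance=486756-128910=357846
15. interest=⌊357846·81/10000⌋=2898; principal=132852-2898=129954; balance=357846-129954=227892
16. interest=⌊227892·81/10000⌋=1845; principal=132852-1845=131007; balance=227892-131007=96885
17. interest=⌊96885·81/10000⌋=784; principal=min(132852-784,96885)=96885; balance=96885-96885=0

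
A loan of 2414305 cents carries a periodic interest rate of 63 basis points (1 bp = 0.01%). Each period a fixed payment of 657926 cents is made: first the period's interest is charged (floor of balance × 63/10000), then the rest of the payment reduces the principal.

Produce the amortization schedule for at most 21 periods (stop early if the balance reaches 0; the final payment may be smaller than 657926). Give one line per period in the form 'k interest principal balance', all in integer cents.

1 15210 642716 1771589
2 11161 646765 1124824
3 7086 650840 473984
4 2986 473984 0

1. interest=⌊2414305·63/10000⌋=15210; principal=657926-15210=642716; balance=2414305-642716=1771589
2. interest=⌊1771589·63/10000⌋=11161; principal=657926-11161=646765; balance=1771589-646765=1124824
3. interest=⌊1124824·63/10000⌋=7086; principal=657926-7086=650840; balance=1124824-650840=473984
4. interest=⌊473984·63/10000⌋=2986; principal=min(657926-2986,473984)=473984; balance=473984-473984=0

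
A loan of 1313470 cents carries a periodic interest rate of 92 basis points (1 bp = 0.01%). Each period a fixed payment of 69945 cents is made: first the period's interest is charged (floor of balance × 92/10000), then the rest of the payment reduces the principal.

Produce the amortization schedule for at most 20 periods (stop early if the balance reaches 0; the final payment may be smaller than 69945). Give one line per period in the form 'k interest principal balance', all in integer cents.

1 12083 57862 1255608
2 11551 58394 1197214
3 11014 58931 1138283
4 10472 59473 1078810
5 9925 60020 1018790
6 9372 60573 958217
7 8815 61130 897087
8 8253 61692 835395
9 7685 62260 773135
10 7112 62833 710302
11 6534 63411 646891
12 5951 63994 582897
13 5362 64583 518314
14 4768 65177 453137
15 4168 65777 387360
16 3563 66382 320978
17 2952 66993 253985
18 2336 67609 186376
19 1714 68231 118145
20 1086 68859 49286

1. interest=⌊1313470·92/10000⌋=12083; principal=69945-12083=57862; balance=1313470-57862=1255608
2. interest=⌊1255608·92/10000⌋=11551; principal=69945-11551=58394; balance=1255608-58394=1197214
3. interest=⌊1197214·92/10000⌋=11014; principal=69945-11014=58931; balance=1197214-58931=1138283
4. interest=⌊1138283·92/10000⌋=10472; principal=69945-10472=59473; balance=1138283-59473=1078810
5. interest=⌊1078810·92/10000⌋=9925; principal=69945-9925=60020; balance=1078810-60020=1018790
6. interest=⌊1018790·92/10000⌋=9372; principal=69945-9372=60573; balance=1018790-60573=958217
7. interest=⌊958217·92/10000⌋=8815; principal=69945-8815=61130; balance=958217-61130=897087
8. interest=⌊897087·92/10000⌋=8253; principal=69945-8253=61692; balance=897087-61692=835395
9. interest=⌊835395·92/10000⌋=7685; principal=69945-7685=62260; balance=835395-62260=773135
10. interest=⌊773135·92/10000⌋=7112; principal=69945-7112=62833; balance=773135-62833=710302
11. interest=⌊710302·92/10000⌋=6534; principal=69945-6534=63411; balance=710302-63411=646891
12. interest=⌊646891·92/10000⌋=5951; principal=69945-5951=63994; balance=646891-63994=582897
13. interest=⌊582897·92/10000⌋=5362; principal=69945-5362=64583; balance=582897-64583=518314
14. interest=⌊518314·92/10000⌋=4768; principal=69945-4768=65177; balance=518314-65177=453137
15. interest=⌊453137·92/10000⌋=4168; principal=69945-4168=65777; balance=453137-65777=387360
16. interest=⌊387360·92/10000⌋=3563; principal=69945-3563=66382; balance=387360-66382=320978
17. interest=⌊320978·92/10000⌋=2952; principal=69945-2952=66993; balance=320978-66993=253985
18. interest=⌊253985·92/10000⌋=2336; principal=69945-2336=67609; balance=253985-67609=186376
19. interest=⌊186376·92/10000⌋=1714; principal=69945-1714=68231; balance=186376-68231=118145
20. interest=⌊118145·92/10000⌋=1086; principal=69945-1086=68859; balance=118145-68859=49286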